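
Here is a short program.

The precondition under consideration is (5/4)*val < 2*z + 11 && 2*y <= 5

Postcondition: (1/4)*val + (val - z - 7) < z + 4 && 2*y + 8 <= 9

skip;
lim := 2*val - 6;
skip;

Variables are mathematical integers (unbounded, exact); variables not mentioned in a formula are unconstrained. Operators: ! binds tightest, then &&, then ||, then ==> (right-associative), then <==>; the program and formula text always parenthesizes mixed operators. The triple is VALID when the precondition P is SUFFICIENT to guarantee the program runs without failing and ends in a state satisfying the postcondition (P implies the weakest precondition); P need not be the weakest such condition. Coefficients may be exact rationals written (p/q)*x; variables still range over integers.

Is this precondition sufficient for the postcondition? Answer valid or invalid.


Working backward. After the program, the postcondition (1/4)*val + (val - z - 7) < z + 4 && 2*y + 8 <= 9 must hold; in canonical form it is (5/4)*val < 2*z + 11 && 2*y <= 1.
Before skip: (5/4)*val < 2*z + 11 && 2*y <= 1
Before lim := 2*val - 6: (5/4)*val < 2*z + 11 && 2*y <= 1
Before skip: (5/4)*val < 2*z + 11 && 2*y <= 1
The weakest precondition is (5/4)*val < 2*z + 11 && 2*y <= 1.
Check whether (5/4)*val < 2*z + 11 && 2*y <= 5 implies it.
Countermodel: at the initial state val = 0, y = 1, z = 0, the precondition holds but the weakest precondition fails.
Answer: invalid


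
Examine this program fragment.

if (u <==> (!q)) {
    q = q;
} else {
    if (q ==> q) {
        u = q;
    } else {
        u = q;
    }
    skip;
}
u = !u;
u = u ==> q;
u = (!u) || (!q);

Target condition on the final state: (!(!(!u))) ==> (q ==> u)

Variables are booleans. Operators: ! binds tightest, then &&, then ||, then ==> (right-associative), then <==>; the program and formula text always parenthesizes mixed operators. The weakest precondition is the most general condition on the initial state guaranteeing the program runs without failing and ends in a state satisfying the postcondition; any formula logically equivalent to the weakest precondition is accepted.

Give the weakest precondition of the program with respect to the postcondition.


Working backward. After the program, the postcondition (!(!(!u))) ==> (q ==> u) must hold; in canonical form it is (!u) ==> (q ==> u).
Before u := (!u) || (!q): (!((!u) || (!q))) ==> (q ==> ((!u) || (!q)))
Before u := u ==> q: (!((!(u ==> q)) || (!q))) ==> (q ==> ((!(u ==> q)) || (!q)))
Before u := !u: (!((!((!u) ==> q)) || (!q))) ==> (q ==> ((!((!u) ==> q)) || (!q)))
Then branch requires (!((!((!u) ==> q)) || (!q))) ==> (q ==> ((!((!u) ==> q)) || (!q))); else branch requires (!((!((!q) ==> q)) || (!q))) ==> (q ==> ((!((!q) ==> q)) || (!q))).
Before the if: ((u <==> (!q)) ==> ((!((!((!u) ==> q)) || (!q))) ==> (q ==> ((!((!u) ==> q)) || (!q))))) && ((!(u <==> (!q))) ==> ((!((!((!q) ==> q)) || (!q))) ==> (q ==> ((!((!q) ==> q)) || (!q)))))
Answer: WP = ((u <==> (!q)) ==> ((!((!((!u) ==> q)) || (!q))) ==> (q ==> ((!((!u) ==> q)) || (!q))))) && ((!(u <==> (!q))) ==> ((!((!((!q) ==> q)) || (!q))) ==> (q ==> ((!((!q) ==> q)) || (!q)))))


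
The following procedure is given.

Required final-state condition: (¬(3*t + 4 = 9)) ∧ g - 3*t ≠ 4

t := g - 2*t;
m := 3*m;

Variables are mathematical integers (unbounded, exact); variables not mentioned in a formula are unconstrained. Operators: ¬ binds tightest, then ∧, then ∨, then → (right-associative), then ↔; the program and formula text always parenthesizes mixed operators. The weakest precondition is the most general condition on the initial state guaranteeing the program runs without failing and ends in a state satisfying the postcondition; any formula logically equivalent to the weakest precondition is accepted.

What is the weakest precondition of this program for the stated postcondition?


Working backward. After the program, the postcondition (¬(3*t + 4 = 9)) ∧ g - 3*t ≠ 4 must hold; in canonical form it is (¬(3*t = 5)) ∧ g ≠ 3*t + 4.
Before m := 3*m: (¬(3*t = 5)) ∧ g ≠ 3*t + 4
Before t := g - 2*t: (¬(3*g = 6*t + 5)) ∧ 6*t ≠ 2*g + 4
Answer: WP = (¬(3*g = 6*t + 5)) ∧ 6*t ≠ 2*g + 4


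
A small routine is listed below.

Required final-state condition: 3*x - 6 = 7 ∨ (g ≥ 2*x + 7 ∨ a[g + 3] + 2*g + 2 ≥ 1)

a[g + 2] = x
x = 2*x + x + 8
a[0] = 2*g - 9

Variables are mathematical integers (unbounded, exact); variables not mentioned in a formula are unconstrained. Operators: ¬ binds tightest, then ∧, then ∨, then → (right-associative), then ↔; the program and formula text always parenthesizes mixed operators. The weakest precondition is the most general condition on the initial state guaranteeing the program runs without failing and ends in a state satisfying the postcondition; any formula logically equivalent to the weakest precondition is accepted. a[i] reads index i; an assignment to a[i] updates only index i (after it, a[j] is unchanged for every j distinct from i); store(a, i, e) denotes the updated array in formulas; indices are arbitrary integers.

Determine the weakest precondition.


Working backward. After the program, the postcondition 3*x - 6 = 7 ∨ (g ≥ 2*x + 7 ∨ a[g + 3] + 2*g + 2 ≥ 1) must hold; in canonical form it is 3*x = 13 ∨ g ≥ 2*x + 7 ∨ a[g + 3] + 2*g ≥ -1.
Before a[0] := 2*g - 9: 3*x = 13 ∨ g ≥ 2*x + 7 ∨ store(a, 0, 2*g - 9)[g + 3] + 2*g ≥ -1
Before x := 2*x + x + 8: 9*x = -11 ∨ g ≥ 6*x + 23 ∨ store(a, 0, 2*g - 9)[g + 3] + 2*g ≥ -1
Before a[g + 2] := x: 9*x = -11 ∨ g ≥ 6*x + 23 ∨ store(store(a, g + 2, x), 0, 2*g - 9)[g + 3] + 2*g ≥ -1
Answer: WP = 9*x = -11 ∨ g ≥ 6*x + 23 ∨ store(store(a, g + 2, x), 0, 2*g - 9)[g + 3] + 2*g ≥ -1


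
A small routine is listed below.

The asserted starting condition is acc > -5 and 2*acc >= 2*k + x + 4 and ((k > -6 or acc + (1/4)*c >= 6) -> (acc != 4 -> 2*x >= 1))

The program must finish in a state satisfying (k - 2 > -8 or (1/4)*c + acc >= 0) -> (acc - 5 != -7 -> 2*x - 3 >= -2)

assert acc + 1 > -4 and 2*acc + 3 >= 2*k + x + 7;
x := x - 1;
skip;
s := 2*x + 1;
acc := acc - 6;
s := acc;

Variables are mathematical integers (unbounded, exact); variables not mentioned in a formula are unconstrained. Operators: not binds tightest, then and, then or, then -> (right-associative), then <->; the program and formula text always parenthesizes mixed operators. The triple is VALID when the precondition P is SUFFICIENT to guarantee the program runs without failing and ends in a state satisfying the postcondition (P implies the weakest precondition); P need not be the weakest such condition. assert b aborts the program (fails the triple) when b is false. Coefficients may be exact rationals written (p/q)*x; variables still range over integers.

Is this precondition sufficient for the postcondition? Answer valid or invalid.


Working backward. After the program, the postcondition (k - 2 > -8 or (1/4)*c + acc >= 0) -> (acc - 5 != -7 -> 2*x - 3 >= -2) must hold; in canonical form it is (k > -6 or acc + (1/4)*c >= 0) -> (acc != -2 -> 2*x >= 1).
Before s := acc: (k > -6 or acc + (1/4)*c >= 0) -> (acc != -2 -> 2*x >= 1)
Before acc := acc - 6: (k > -6 or acc + (1/4)*c >= 6) -> (acc != 4 -> 2*x >= 1)
Before s := 2*x + 1: (k > -6 or acc + (1/4)*c >= 6) -> (acc != 4 -> 2*x >= 1)
Before skip: (k > -6 or acc + (1/4)*c >= 6) -> (acc != 4 -> 2*x >= 1)
Before x := x - 1: (k > -6 or acc + (1/4)*c >= 6) -> (acc != 4 -> 2*x >= 3)
Before assert acc + 1 > -4 and 2*acc + 3 >= 2*k + x + 7: acc > -5 and 2*acc >= 2*k + x + 4 and ((k > -6 or acc + (1/4)*c >= 6) -> (acc != 4 -> 2*x >= 3))
The weakest precondition is acc > -5 and 2*acc >= 2*k + x + 4 and ((k > -6 or acc + (1/4)*c >= 6) -> (acc != 4 -> 2*x >= 3)).
Check whether acc > -5 and 2*acc >= 2*k + x + 4 and ((k > -6 or acc + (1/4)*c >= 6) -> (acc != 4 -> 2*x >= 1)) implies it.
Countermodel: at the initial state acc = 0, c = 23, k = -3, x = 1, the precondition holds but the weakest precondition fails.
Answer: invalid


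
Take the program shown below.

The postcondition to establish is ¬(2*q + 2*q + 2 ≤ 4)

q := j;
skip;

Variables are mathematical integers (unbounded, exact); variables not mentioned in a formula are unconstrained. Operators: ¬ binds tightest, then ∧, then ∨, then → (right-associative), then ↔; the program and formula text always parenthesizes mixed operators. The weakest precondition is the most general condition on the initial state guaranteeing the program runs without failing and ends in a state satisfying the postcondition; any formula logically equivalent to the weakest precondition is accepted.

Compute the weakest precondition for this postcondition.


Working backward. After the program, the postcondition ¬(2*q + 2*q + 2 ≤ 4) must hold; in canonical form it is ¬(4*q ≤ 2).
Before skip: ¬(4*q ≤ 2)
Before q := j: ¬(4*j ≤ 2)
Answer: WP = ¬(4*j ≤ 2)


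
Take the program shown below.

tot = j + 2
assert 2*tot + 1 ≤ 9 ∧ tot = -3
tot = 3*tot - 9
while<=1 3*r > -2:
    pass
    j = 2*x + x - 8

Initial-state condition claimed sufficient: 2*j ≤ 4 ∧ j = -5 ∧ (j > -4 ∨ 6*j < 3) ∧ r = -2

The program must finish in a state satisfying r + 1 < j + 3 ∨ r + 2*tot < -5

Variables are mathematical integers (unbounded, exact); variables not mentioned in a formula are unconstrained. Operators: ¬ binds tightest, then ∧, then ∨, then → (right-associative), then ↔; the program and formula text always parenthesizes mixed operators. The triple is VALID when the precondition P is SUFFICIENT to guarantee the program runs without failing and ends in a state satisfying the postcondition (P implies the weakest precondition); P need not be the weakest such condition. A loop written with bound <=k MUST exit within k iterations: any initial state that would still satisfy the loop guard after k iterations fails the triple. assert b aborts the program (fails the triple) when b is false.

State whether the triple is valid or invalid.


Working backward. After the program, the postcondition r + 1 < j + 3 ∨ r + 2*tot < -5 must hold; in canonical form it is r < j + 2 ∨ r + 2*tot < -5.
Before the loop (bound <=1), unroll the exhaustion recursion (WP_0 = exit-now case; WP_j = one more guarded iteration, up to j = 1):
  WP_0: (¬(3*r > -2)) ∧ (r < j + 2 ∨ r + 2*tot < -5)
  WP_1: (3*r > -2 → ((¬(3*r > -2)) ∧ (r < 3*x - 6 ∨ r + 2*tot < -5))) ∧ ((¬(3*r > -2)) → (r < j + 2 ∨ r + 2*tot < -5))
So before the loop: (3*r > -2 → ((¬(3*r > -2)) ∧ (r < 3*x - 6 ∨ r + 2*tot < -5))) ∧ ((¬(3*r > -2)) → (r < j + 2 ∨ r + 2*tot < -5))
Before tot := 3*tot - 9: (3*r > -2 → ((¬(3*r > -2)) ∧ (r < 3*x - 6 ∨ r + 6*tot < 13))) ∧ ((¬(3*r > -2)) → (r < j + 2 ∨ r + 6*tot < 13))
Before assert 2*tot + 1 ≤ 9 ∧ tot = -3: 2*tot ≤ 8 ∧ tot = -3 ∧ (3*r > -2 → ((¬(3*r > -2)) ∧ (r < 3*x - 6 ∨ r + 6*tot < 13))) ∧ ((¬(3*r > -2)) → (r < j + 2 ∨ r + 6*tot < 13))
Before tot := j + 2: 2*j ≤ 4 ∧ j = -5 ∧ (3*r > -2 → ((¬(3*r > -2)) ∧ (r < 3*x - 6 ∨ 6*j + r < 1))) ∧ ((¬(3*r > -2)) → (r < j + 2 ∨ 6*j + r < 1))
The weakest precondition is 2*j ≤ 4 ∧ j = -5 ∧ (3*r > -2 → ((¬(3*r > -2)) ∧ (r < 3*x - 6 ∨ 6*j + r < 1))) ∧ ((¬(3*r > -2)) → (r < j + 2 ∨ 6*j + r < 1)).
Check whether 2*j ≤ 4 ∧ j = -5 ∧ (j > -4 ∨ 6*j < 3) ∧ r = -2 implies it.
Every state satisfying the precondition satisfies the weakest precondition: the implication holds.
Answer: valid


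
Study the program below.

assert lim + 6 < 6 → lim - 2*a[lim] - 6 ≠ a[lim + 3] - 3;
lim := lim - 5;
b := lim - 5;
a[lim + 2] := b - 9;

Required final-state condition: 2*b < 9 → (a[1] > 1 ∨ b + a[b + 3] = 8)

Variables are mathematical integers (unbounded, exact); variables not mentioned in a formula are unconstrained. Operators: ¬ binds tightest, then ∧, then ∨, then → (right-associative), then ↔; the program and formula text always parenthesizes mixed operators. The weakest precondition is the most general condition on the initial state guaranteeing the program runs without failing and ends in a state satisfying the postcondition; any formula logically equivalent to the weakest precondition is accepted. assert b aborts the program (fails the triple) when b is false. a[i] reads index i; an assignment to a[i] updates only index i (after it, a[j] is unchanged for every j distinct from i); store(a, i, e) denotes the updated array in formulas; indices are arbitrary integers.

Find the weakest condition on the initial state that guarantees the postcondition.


Working backward. After the program, the postcondition 2*b < 9 → (a[1] > 1 ∨ b + a[b + 3] = 8) must hold; in canonical form it is 2*b < 9 → (a[1] > 1 ∨ a[b + 3] + b = 8).
Before a[lim + 2] := b - 9: 2*b < 9 → (store(a, lim + 2, b - 9)[1] > 1 ∨ store(a, lim + 2, b - 9)[b + 3] + b = 8)
Before b := lim - 5: 2*lim < 19 → (store(a, lim + 2, lim - 14)[1] > 1 ∨ store(a, lim + 2, lim - 14)[lim - 2] + lim = 13)
Before lim := lim - 5: 2*lim < 29 → (store(a, lim - 3, lim - 19)[1] > 1 ∨ store(a, lim - 3, lim - 19)[lim - 7] + lim = 18)
Before assert lim + 6 < 6 → lim - 2*a[lim] - 6 ≠ a[lim + 3] - 3: (lim < 0 → lim ≠ a[lim + 3] + 2*a[lim] + 3) ∧ (2*lim < 29 → (store(a, lim - 3, lim - 19)[1] > 1 ∨ store(a, lim - 3, lim - 19)[lim - 7] + lim = 18))
Answer: WP = (lim < 0 → lim ≠ a[lim + 3] + 2*a[lim] + 3) ∧ (2*lim < 29 → (store(a, lim - 3, lim - 19)[1] > 1 ∨ store(a, lim - 3, lim - 19)[lim - 7] + lim = 18))


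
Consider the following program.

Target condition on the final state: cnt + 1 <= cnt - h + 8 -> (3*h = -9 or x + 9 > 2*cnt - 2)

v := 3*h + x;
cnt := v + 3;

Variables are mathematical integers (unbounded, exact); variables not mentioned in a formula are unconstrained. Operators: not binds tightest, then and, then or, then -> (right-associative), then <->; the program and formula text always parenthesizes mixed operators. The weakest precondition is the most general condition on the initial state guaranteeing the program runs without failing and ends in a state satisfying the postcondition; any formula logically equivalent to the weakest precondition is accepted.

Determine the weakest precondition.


Working backward. After the program, the postcondition cnt + 1 <= cnt - h + 8 -> (3*h = -9 or x + 9 > 2*cnt - 2) must hold; in canonical form it is h <= 7 -> (3*h = -9 or x > 2*cnt - 11).
Before cnt := v + 3: h <= 7 -> (3*h = -9 or x > 2*v - 5)
Before v := 3*h + x: h <= 7 -> (3*h = -9 or 6*h + x < 5)
Answer: WP = h <= 7 -> (3*h = -9 or 6*h + x < 5)


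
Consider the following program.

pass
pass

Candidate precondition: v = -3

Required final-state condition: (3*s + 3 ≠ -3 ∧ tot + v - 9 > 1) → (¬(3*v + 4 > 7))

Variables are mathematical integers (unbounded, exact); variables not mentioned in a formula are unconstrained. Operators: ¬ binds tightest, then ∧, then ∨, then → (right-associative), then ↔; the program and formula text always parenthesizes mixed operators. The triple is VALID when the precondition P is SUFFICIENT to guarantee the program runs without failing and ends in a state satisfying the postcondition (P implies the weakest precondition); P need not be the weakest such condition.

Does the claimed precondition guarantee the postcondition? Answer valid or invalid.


Working backward. After the program, the postcondition (3*s + 3 ≠ -3 ∧ tot + v - 9 > 1) → (¬(3*v + 4 > 7)) must hold; in canonical form it is (3*s ≠ -6 ∧ tot + v > 10) → (¬(3*v > 3)).
Before skip: (3*s ≠ -6 ∧ tot + v > 10) → (¬(3*v > 3))
Before skip: (3*s ≠ -6 ∧ tot + v > 10) → (¬(3*v > 3))
The weakest precondition is (3*s ≠ -6 ∧ tot + v > 10) → (¬(3*v > 3)).
Check whether v = -3 implies it.
Every state satisfying the precondition satisfies the weakest precondition: the implication holds.
Answer: valid


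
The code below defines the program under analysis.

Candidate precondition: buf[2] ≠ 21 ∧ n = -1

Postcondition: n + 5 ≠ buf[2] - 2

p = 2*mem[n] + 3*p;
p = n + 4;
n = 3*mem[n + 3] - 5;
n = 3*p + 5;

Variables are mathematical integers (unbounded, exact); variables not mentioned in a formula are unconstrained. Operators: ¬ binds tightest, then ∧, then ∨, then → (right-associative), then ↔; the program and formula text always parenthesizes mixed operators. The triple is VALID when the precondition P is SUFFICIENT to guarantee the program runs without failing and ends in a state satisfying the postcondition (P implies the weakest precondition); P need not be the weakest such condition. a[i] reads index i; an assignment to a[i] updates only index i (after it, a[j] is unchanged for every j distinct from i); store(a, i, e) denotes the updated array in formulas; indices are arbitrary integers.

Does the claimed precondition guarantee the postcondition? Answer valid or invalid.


Working backward. After the program, the postcondition n + 5 ≠ buf[2] - 2 must hold; in canonical form it is n ≠ buf[2] - 7.
Before n := 3*p + 5: 3*p ≠ buf[2] - 12
Before n := 3*mem[n + 3] - 5: 3*p ≠ buf[2] - 12
Before p := n + 4: 3*n ≠ buf[2] - 24
Before p := 2*mem[n] + 3*p: 3*n ≠ buf[2] - 24
The weakest precondition is 3*n ≠ buf[2] - 24.
Check whether buf[2] ≠ 21 ∧ n = -1 implies it.
Every state satisfying the precondition satisfies the weakest precondition: the implication holds.
Answer: valid


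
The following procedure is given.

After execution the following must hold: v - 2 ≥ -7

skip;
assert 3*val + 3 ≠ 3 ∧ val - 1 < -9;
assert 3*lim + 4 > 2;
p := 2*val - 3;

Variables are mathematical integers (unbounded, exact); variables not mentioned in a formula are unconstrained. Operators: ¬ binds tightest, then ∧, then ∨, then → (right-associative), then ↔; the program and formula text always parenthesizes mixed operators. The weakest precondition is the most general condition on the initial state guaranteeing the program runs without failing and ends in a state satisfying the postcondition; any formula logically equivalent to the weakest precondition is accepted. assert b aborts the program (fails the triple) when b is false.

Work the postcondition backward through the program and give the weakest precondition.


Working backward. After the program, the postcondition v - 2 ≥ -7 must hold; in canonical form it is v ≥ -5.
Before p := 2*val - 3: v ≥ -5
Before assert 3*lim + 4 > 2: 3*lim > -2 ∧ v ≥ -5
Before assert 3*val + 3 ≠ 3 ∧ val - 1 < -9: 3*val ≠ 0 ∧ val < -8 ∧ 3*lim > -2 ∧ v ≥ -5
Before skip: 3*val ≠ 0 ∧ val < -8 ∧ 3*lim > -2 ∧ v ≥ -5
Answer: WP = 3*val ≠ 0 ∧ val < -8 ∧ 3*lim > -2 ∧ v ≥ -5


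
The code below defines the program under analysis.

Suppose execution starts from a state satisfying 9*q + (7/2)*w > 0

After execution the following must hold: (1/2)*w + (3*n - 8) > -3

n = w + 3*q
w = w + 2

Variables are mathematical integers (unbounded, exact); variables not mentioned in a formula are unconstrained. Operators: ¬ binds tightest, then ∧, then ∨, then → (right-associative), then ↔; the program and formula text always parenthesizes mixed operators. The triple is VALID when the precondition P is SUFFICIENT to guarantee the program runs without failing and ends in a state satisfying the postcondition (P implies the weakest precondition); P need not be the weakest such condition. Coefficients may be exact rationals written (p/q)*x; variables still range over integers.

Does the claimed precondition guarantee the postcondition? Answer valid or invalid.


Working backward. After the program, the postcondition (1/2)*w + (3*n - 8) > -3 must hold; in canonical form it is 3*n + (1/2)*w > 5.
Before w := w + 2: 3*n + (1/2)*w > 4
Before n := w + 3*q: 9*q + (7/2)*w > 4
The weakest precondition is 9*q + (7/2)*w > 4.
Check whether 9*q + (7/2)*w > 0 implies it.
Countermodel: at the initial state q = -5, w = 13, the precondition holds but the weakest precondition fails.
Answer: invalid


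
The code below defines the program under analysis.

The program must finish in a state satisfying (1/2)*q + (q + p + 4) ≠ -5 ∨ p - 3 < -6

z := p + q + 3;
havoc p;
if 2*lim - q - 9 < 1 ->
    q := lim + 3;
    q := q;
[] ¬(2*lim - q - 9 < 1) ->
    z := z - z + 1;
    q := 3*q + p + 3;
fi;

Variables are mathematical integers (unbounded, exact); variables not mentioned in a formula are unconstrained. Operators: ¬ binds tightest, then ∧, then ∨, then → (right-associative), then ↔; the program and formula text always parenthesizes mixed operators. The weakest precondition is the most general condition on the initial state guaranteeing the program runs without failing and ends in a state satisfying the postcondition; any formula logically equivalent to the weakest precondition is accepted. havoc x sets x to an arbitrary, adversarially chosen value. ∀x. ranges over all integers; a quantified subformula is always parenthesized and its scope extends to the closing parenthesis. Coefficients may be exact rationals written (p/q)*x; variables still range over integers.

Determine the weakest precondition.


Working backward. After the program, the postcondition (1/2)*q + (q + p + 4) ≠ -5 ∨ p - 3 < -6 must hold; in canonical form it is p + (3/2)*q ≠ -9 ∨ p < -3.
Then branch requires (3/2)*lim + p ≠ -27/2 ∨ p < -3; else branch requires (5/2)*p + (9/2)*q ≠ -27/2 ∨ p < -3.
Before the if: (2*lim < q + 10 → ((3/2)*lim + p ≠ -27/2 ∨ p < -3)) ∧ ((¬(2*lim < q + 10)) → ((5/2)*p + (9/2)*q ≠ -27/2 ∨ p < -3))
Before havoc p: ∀p_1. ((2*lim < q + 10 → ((3/2)*lim + p_1 ≠ -27/2 ∨ p_1 < -3)) ∧ ((¬(2*lim < q + 10)) → ((5/2)*p_1 + (9/2)*q ≠ -27/2 ∨ p_1 < -3)))
Before z := p + q + 3: ∀p_1. ((2*lim < q + 10 → ((3/2)*lim + p_1 ≠ -27/2 ∨ p_1 < -3)) ∧ ((¬(2*lim < q + 10)) → ((5/2)*p_1 + (9/2)*q ≠ -27/2 ∨ p_1 < -3)))
Answer: WP = ∀p_1. ((2*lim < q + 10 → ((3/2)*lim + p_1 ≠ -27/2 ∨ p_1 < -3)) ∧ ((¬(2*lim < q + 10)) → ((5/2)*p_1 + (9/2)*q ≠ -27/2 ∨ p_1 < -3)))


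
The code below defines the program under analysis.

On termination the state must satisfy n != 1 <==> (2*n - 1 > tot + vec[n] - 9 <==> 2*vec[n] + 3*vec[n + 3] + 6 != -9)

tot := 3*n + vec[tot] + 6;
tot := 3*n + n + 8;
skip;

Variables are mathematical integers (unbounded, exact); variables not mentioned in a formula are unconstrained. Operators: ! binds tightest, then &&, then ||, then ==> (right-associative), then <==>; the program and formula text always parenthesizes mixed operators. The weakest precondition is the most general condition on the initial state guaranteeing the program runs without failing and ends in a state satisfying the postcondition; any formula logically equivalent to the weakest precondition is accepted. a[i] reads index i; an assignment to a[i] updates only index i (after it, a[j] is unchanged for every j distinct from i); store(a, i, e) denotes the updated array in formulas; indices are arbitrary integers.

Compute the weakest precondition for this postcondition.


Working backward. After the program, the postcondition n != 1 <==> (2*n - 1 > tot + vec[n] - 9 <==> 2*vec[n] + 3*vec[n + 3] + 6 != -9) must hold; in canonical form it is n != 1 <==> (2*n > vec[n] + tot - 8 <==> 3*vec[n + 3] + 2*vec[n] != -15).
Before skip: n != 1 <==> (2*n > vec[n] + tot - 8 <==> 3*vec[n + 3] + 2*vec[n] != -15)
Before tot := 3*n + n + 8: n != 1 <==> (vec[n] + 2*n < 0 <==> 3*vec[n + 3] + 2*vec[n] != -15)
Before tot := 3*n + vec[tot] + 6: n != 1 <==> (vec[n] + 2*n < 0 <==> 3*vec[n + 3] + 2*vec[n] != -15)
Answer: WP = n != 1 <==> (vec[n] + 2*n < 0 <==> 3*vec[n + 3] + 2*vec[n] != -15)


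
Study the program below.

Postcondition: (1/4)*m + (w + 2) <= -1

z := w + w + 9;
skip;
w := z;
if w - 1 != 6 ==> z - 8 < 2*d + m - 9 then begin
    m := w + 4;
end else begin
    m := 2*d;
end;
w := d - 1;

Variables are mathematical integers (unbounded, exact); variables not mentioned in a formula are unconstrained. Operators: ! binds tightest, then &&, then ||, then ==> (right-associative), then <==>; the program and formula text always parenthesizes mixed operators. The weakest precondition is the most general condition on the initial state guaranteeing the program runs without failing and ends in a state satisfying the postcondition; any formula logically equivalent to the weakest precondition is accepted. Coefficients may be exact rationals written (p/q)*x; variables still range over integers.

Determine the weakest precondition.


Working backward. After the program, the postcondition (1/4)*m + (w + 2) <= -1 must hold; in canonical form it is (1/4)*m + w <= -3.
Before w := d - 1: d + (1/4)*m <= -2
Then branch requires d + (1/4)*w <= -3; else branch requires (3/2)*d <= -2.
Before the if: ((w != 7 ==> z < 2*d + m - 1) ==> d + (1/4)*w <= -3) && ((!(w != 7 ==> z < 2*d + m - 1)) ==> (3/2)*d <= -2)
Before w := z: ((z != 7 ==> z < 2*d + m - 1) ==> d + (1/4)*z <= -3) && ((!(z != 7 ==> z < 2*d + m - 1)) ==> (3/2)*d <= -2)
Before skip: ((z != 7 ==> z < 2*d + m - 1) ==> d + (1/4)*z <= -3) && ((!(z != 7 ==> z < 2*d + m - 1)) ==> (3/2)*d <= -2)
Before z := w + w + 9: ((2*w != -2 ==> 2*w < 2*d + m - 10) ==> d + (1/2)*w <= -21/4) && ((!(2*w != -2 ==> 2*w < 2*d + m - 10)) ==> (3/2)*d <= -2)
Answer: WP = ((2*w != -2 ==> 2*w < 2*d + m - 10) ==> d + (1/2)*w <= -21/4) && ((!(2*w != -2 ==> 2*w < 2*d + m - 10)) ==> (3/2)*d <= -2)


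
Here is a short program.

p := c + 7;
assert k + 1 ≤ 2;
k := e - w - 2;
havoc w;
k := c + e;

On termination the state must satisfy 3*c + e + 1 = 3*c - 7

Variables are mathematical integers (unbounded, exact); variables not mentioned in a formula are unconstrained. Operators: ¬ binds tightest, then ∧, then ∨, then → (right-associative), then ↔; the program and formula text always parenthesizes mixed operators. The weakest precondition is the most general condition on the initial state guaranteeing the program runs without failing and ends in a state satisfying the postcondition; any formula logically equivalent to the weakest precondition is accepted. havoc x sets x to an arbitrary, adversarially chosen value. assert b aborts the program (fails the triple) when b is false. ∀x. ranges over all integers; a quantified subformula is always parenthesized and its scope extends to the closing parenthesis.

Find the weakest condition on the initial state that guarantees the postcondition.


Working backward. After the program, the postcondition 3*c + e + 1 = 3*c - 7 must hold; in canonical form it is e = -8.
Before k := c + e: e = -8
Before havoc w: e = -8
Before k := e - w - 2: e = -8
Before assert k + 1 ≤ 2: k ≤ 1 ∧ e = -8
Before p := c + 7: k ≤ 1 ∧ e = -8
Answer: WP = k ≤ 1 ∧ e = -8


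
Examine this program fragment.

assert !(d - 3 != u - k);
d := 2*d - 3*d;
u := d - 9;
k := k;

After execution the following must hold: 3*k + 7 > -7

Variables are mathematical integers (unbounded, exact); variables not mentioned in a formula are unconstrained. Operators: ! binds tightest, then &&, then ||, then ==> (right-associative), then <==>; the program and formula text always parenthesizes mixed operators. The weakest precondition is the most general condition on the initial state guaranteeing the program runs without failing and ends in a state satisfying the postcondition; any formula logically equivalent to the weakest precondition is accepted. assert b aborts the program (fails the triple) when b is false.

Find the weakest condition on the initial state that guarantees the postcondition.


Working backward. After the program, the postcondition 3*k + 7 > -7 must hold; in canonical form it is 3*k > -14.
Before k := k: 3*k > -14
Before u := d - 9: 3*k > -14
Before d := 2*d - 3*d: 3*k > -14
Before assert !(d - 3 != u - k): (!(d + k != u + 3)) && 3*k > -14
Answer: WP = (!(d + k != u + 3)) && 3*k > -14


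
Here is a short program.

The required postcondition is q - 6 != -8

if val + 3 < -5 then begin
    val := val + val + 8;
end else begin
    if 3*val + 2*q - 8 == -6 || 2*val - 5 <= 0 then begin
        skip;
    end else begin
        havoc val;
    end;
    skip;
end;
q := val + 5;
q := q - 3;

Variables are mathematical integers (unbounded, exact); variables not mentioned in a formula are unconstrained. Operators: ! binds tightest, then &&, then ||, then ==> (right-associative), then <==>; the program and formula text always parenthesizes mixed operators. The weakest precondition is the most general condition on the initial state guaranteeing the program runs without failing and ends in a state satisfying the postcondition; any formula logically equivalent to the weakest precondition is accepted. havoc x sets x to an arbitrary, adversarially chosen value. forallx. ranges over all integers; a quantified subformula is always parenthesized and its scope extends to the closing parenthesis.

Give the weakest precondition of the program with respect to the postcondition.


Working backward. After the program, the postcondition q - 6 != -8 must hold; in canonical form it is q != -2.
Before q := q - 3: q != 1
Before q := val + 5: val != -4
Then branch requires 2*val != -12; else branch requires ((2*q + 3*val == 2 || 2*val <= 5) ==> val != -4) && ((!(2*q + 3*val == 2 || 2*val <= 5)) ==> (forall val_1. val_1 != -4)).
Before the if: (val < -8 ==> 2*val != -12) && ((!(val < -8)) ==> (((2*q + 3*val == 2 || 2*val <= 5) ==> val != -4) && ((!(2*q + 3*val == 2 || 2*val <= 5)) ==> (forall val_1. val_1 != -4))))
Answer: WP = (val < -8 ==> 2*val != -12) && ((!(val < -8)) ==> (((2*q + 3*val == 2 || 2*val <= 5) ==> val != -4) && ((!(2*q + 3*val == 2 || 2*val <= 5)) ==> (forall val_1. val_1 != -4))))


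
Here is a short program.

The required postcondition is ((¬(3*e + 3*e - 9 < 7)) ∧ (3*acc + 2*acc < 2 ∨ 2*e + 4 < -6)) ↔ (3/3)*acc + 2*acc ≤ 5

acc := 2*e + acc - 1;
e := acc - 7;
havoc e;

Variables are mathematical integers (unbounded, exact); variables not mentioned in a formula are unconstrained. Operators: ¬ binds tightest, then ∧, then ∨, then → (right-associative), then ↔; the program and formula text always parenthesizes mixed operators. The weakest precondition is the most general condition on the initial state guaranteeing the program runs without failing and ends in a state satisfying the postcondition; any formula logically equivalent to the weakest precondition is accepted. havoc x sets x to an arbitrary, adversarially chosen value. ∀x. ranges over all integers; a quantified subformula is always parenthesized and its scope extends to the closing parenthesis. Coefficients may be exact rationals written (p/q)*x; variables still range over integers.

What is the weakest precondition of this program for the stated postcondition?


Working backward. After the program, the postcondition ((¬(3*e + 3*e - 9 < 7)) ∧ (3*acc + 2*acc < 2 ∨ 2*e + 4 < -6)) ↔ (3/3)*acc + 2*acc ≤ 5 must hold; in canonical form it is ((¬(6*e < 16)) ∧ (5*acc < 2 ∨ 2*e < -10)) ↔ 3*acc ≤ 5.
Before havoc e: ∀e_1. (((¬(6*e_1 < 16)) ∧ (5*acc < 2 ∨ 2*e_1 < -10)) ↔ 3*acc ≤ 5)
Before e := acc - 7: ∀e_1. (((¬(6*e_1 < 16)) ∧ (5*acc < 2 ∨ 2*e_1 < -10)) ↔ 3*acc ≤ 5)
Before acc := 2*e + acc - 1: ∀e_1. (((¬(6*e_1 < 16)) ∧ (5*acc + 10*e < 7 ∨ 2*e_1 < -10)) ↔ 3*acc + 6*e ≤ 8)
Answer: WP = ∀e_1. (((¬(6*e_1 < 16)) ∧ (5*acc + 10*e < 7 ∨ 2*e_1 < -10)) ↔ 3*acc + 6*e ≤ 8)


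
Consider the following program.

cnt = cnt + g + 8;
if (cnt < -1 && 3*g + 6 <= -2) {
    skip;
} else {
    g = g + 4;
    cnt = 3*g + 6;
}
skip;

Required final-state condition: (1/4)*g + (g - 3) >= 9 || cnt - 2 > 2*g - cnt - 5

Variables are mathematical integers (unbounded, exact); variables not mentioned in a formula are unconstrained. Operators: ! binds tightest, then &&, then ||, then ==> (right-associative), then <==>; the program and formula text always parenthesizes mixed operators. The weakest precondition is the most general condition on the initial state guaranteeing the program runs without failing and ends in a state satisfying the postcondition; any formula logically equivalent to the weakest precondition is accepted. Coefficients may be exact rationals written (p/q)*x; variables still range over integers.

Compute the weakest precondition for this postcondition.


Working backward. After the program, the postcondition (1/4)*g + (g - 3) >= 9 || cnt - 2 > 2*g - cnt - 5 must hold; in canonical form it is (5/4)*g >= 12 || 2*cnt > 2*g - 3.
Before skip: (5/4)*g >= 12 || 2*cnt > 2*g - 3
Then branch requires (5/4)*g >= 12 || 2*cnt > 2*g - 3; else branch requires (5/4)*g >= 7 || 4*g > -31.
Before the if: ((cnt < -1 && 3*g <= -8) ==> ((5/4)*g >= 12 || 2*cnt > 2*g - 3)) && ((!(cnt < -1 && 3*g <= -8)) ==> ((5/4)*g >= 7 || 4*g > -31))
Before cnt := cnt + g + 8: ((cnt + g < -9 && 3*g <= -8) ==> ((5/4)*g >= 12 || 2*cnt > -19)) && ((!(cnt + g < -9 && 3*g <= -8)) ==> ((5/4)*g >= 7 || 4*g > -31))
Answer: WP = ((cnt + g < -9 && 3*g <= -8) ==> ((5/4)*g >= 12 || 2*cnt > -19)) && ((!(cnt + g < -9 && 3*g <= -8)) ==> ((5/4)*g >= 7 || 4*g > -31))


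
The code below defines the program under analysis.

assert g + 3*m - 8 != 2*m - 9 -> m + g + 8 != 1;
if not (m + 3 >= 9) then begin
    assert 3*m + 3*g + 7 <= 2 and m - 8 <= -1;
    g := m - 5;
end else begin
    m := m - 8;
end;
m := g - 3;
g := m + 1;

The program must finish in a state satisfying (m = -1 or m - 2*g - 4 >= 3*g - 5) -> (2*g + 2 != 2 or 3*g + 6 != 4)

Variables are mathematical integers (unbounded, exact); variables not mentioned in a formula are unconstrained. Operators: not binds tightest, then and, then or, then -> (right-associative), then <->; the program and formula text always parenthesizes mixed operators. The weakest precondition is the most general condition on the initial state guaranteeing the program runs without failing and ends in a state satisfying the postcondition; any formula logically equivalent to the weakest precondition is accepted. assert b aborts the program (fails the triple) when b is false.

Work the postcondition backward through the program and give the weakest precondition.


Working backward. After the program, the postcondition (m = -1 or m - 2*g - 4 >= 3*g - 5) -> (2*g + 2 != 2 or 3*g + 6 != 4) must hold; in canonical form it is (m = -1 or m >= 5*g - 1) -> (2*g != 0 or 3*g != -2).
Before g := m + 1: (m = -1 or 4*m <= -4) -> (2*m != -2 or 3*m != -5)
Before m := g - 3: (g = 2 or 4*g <= 8) -> (2*g != 4 or 3*g != 4)
Then branch requires 3*g + 3*m <= -5 and m <= 7 and ((m = 7 or 4*m <= 28) -> (2*m != 14 or 3*m != 19)); else branch requires (g = 2 or 4*g <= 8) -> (2*g != 4 or 3*g != 4).
Before the if: ((not (m >= 6)) -> (3*g + 3*m <= -5 and m <= 7 and ((m = 7 or 4*m <= 28) -> (2*m != 14 or 3*m != 19)))) and (m >= 6 -> ((g = 2 or 4*g <= 8) -> (2*g != 4 or 3*g != 4)))
Before assert g + 3*m - 8 != 2*m - 9 -> m + g + 8 != 1: (g + m != -1 -> g + m != -7) and ((not (m >= 6)) -> (3*g + 3*m <= -5 and m <= 7 and ((m = 7 or 4*m <= 28) -> (2*m != 14 or 3*m != 19)))) and (m >= 6 -> ((g = 2 or 4*g <= 8) -> (2*g != 4 or 3*g != 4)))
Answer: WP = (g + m != -1 -> g + m != -7) and ((not (m >= 6)) -> (3*g + 3*m <= -5 and m <= 7 and ((m = 7 or 4*m <= 28) -> (2*m != 14 or 3*m != 19)))) and (m >= 6 -> ((g = 2 or 4*g <= 8) -> (2*g != 4 or 3*g != 4)))


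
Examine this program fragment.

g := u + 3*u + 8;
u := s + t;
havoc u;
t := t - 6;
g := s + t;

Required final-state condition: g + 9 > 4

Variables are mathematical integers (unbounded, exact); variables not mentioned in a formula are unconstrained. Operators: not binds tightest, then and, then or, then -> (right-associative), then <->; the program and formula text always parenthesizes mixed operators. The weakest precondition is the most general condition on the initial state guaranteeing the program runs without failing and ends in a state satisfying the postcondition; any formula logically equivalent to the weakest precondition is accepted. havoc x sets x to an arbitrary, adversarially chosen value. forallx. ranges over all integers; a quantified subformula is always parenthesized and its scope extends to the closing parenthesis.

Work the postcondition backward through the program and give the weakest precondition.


Working backward. After the program, the postcondition g + 9 > 4 must hold; in canonical form it is g > -5.
Before g := s + t: s + t > -5
Before t := t - 6: s + t > 1
Before havoc u: s + t > 1
Before u := s + t: s + t > 1
Before g := u + 3*u + 8: s + t > 1
Answer: WP = s + t > 1


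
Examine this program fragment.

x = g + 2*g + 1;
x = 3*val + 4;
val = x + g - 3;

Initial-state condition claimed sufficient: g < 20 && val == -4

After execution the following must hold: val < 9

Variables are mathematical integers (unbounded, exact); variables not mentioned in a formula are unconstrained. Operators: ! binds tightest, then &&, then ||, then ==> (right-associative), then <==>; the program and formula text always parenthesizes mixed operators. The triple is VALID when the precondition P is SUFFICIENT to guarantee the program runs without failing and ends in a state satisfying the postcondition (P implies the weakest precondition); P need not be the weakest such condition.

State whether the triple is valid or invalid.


Working backward. After the program, val < 9 must hold.
Before val := x + g - 3: g + x < 12
Before x := 3*val + 4: g + 3*val < 8
Before x := g + 2*g + 1: g + 3*val < 8
The weakest precondition is g + 3*val < 8.
Check whether g < 20 && val == -4 implies it.
Every state satisfying the precondition satisfies the weakest precondition: the implication holds.
Answer: valid


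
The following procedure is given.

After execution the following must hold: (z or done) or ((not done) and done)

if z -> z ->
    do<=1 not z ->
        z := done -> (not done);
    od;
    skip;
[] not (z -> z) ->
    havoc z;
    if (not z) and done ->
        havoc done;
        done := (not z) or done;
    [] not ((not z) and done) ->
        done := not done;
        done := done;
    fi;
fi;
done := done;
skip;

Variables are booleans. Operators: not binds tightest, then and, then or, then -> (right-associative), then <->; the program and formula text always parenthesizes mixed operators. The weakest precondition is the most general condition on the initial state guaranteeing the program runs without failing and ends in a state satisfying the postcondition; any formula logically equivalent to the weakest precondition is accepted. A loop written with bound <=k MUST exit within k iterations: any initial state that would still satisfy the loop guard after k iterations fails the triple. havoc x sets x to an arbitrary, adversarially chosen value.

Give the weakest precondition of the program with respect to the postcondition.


Working backward. After the program, the postcondition (z or done) or ((not done) and done) must hold; in canonical form it is z or done.
Before skip: z or done
Before done := done: z or done
Then branch requires ((not z) -> ((done -> (not done)) and ((done -> (not done)) or done))) and (z -> (z or done)); else branch requires true.
Before the if: ((not z) -> ((done -> (not done)) and ((done -> (not done)) or done))) and (z -> (z or done))
Answer: WP = ((not z) -> ((done -> (not done)) and ((done -> (not done)) or done))) and (z -> (z or done))


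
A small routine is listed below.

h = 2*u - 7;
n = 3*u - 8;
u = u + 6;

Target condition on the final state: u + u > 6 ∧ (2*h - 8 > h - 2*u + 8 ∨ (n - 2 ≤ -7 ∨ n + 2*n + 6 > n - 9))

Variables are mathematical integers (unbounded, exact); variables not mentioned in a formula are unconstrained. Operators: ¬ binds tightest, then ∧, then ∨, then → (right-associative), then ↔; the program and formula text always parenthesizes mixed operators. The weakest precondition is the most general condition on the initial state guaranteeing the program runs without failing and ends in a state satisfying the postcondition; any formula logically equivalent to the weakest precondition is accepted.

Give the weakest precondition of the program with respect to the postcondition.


Working backward. After the program, the postcondition u + u > 6 ∧ (2*h - 8 > h - 2*u + 8 ∨ (n - 2 ≤ -7 ∨ n + 2*n + 6 > n - 9)) must hold; in canonical form it is 2*u > 6 ∧ (h + 2*u > 16 ∨ n ≤ -5 ∨ 2*n > -15).
Before u := u + 6: 2*u > -6 ∧ (h + 2*u > 4 ∨ n ≤ -5 ∨ 2*n > -15)
Before n := 3*u - 8: 2*u > -6 ∧ (h + 2*u > 4 ∨ 3*u ≤ 3 ∨ 6*u > 1)
Before h := 2*u - 7: 2*u > -6 ∧ (4*u > 11 ∨ 3*u ≤ 3 ∨ 6*u > 1)
Answer: WP = 2*u > -6 ∧ (4*u > 11 ∨ 3*u ≤ 3 ∨ 6*u > 1)
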